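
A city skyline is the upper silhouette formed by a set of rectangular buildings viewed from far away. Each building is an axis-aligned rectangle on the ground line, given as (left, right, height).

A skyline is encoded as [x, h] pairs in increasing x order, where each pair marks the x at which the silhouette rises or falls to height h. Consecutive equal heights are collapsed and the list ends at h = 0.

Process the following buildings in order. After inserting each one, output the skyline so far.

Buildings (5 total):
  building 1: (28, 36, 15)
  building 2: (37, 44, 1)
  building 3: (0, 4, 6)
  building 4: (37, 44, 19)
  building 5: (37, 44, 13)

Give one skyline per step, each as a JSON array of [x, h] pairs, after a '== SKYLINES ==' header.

== SKYLINES ==
[[28,15],[36,0]]
[[28,15],[36,0],[37,1],[44,0]]
[[0,6],[4,0],[28,15],[36,0],[37,1],[44,0]]
[[0,6],[4,0],[28,15],[36,0],[37,19],[44,0]]
[[0,6],[4,0],[28,15],[36,0],[37,19],[44,0]]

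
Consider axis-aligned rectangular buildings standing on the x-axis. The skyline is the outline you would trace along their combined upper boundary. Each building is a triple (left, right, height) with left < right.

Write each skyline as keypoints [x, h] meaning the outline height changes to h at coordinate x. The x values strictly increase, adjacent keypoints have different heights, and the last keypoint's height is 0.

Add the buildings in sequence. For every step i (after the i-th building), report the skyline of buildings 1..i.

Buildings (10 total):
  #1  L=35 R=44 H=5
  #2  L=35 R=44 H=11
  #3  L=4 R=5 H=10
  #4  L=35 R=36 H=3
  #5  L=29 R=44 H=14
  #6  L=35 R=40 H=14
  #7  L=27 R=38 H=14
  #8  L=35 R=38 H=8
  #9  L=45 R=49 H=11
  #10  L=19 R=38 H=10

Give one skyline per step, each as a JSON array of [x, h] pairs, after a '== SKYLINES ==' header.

== SKYLINES ==
[[35,5],[44,0]]
[[35,11],[44,0]]
[[4,10],[5,0],[35,11],[44,0]]
[[4,10],[5,0],[35,11],[44,0]]
[[4,10],[5,0],[29,14],[44,0]]
[[4,10],[5,0],[29,14],[44,0]]
[[4,10],[5,0],[27,14],[44,0]]
[[4,10],[5,0],[27,14],[44,0]]
[[4,10],[5,0],[27,14],[44,0],[45,11],[49,0]]
[[4,10],[5,0],[19,10],[27,14],[44,0],[45,11],[49,0]]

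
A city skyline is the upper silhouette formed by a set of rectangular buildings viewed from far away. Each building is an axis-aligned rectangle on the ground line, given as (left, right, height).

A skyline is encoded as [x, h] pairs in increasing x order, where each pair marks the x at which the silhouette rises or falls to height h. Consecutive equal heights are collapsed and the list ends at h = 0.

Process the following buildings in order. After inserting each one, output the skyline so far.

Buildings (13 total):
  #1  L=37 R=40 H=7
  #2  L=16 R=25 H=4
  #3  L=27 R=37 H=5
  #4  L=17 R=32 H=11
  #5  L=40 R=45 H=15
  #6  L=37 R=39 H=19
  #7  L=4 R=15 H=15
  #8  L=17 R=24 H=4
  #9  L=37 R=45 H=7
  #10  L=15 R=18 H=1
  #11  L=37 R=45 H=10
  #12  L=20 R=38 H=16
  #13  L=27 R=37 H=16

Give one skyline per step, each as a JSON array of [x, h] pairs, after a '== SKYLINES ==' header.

== SKYLINES ==
[[37,7],[40,0]]
[[16,4],[25,0],[37,7],[40,0]]
[[16,4],[25,0],[27,5],[37,7],[40,0]]
[[16,4],[17,11],[32,5],[37,7],[40,0]]
[[16,4],[17,11],[32,5],[37,7],[40,15],[45,0]]
[[16,4],[17,11],[32,5],[37,19],[39,7],[40,15],[45,0]]
[[4,15],[15,0],[16,4],[17,11],[32,5],[37,19],[39,7],[40,15],[45,0]]
[[4,15],[15,0],[16,4],[17,11],[32,5],[37,19],[39,7],[40,15],[45,0]]
[[4,15],[15,0],[16,4],[17,11],[32,5],[37,19],[39,7],[40,15],[45,0]]
[[4,15],[15,1],[16,4],[17,11],[32,5],[37,19],[39,7],[40,15],[45,0]]
[[4,15],[15,1],[16,4],[17,11],[32,5],[37,19],[39,10],[40,15],[45,0]]
[[4,15],[15,1],[16,4],[17,11],[20,16],[37,19],[39,10],[40,15],[45,0]]
[[4,15],[15,1],[16,4],[17,11],[20,16],[37,19],[39,10],[40,15],[45,0]]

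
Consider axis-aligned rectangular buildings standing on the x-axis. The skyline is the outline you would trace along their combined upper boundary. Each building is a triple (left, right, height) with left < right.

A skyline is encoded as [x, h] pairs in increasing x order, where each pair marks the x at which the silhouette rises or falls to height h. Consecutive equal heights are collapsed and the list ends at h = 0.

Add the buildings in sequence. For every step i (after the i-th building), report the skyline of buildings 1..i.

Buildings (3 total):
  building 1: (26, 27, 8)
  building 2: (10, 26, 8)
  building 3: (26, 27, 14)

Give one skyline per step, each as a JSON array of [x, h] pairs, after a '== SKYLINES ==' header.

== SKYLINES ==
[[26,8],[27,0]]
[[10,8],[27,0]]
[[10,8],[26,14],[27,0]]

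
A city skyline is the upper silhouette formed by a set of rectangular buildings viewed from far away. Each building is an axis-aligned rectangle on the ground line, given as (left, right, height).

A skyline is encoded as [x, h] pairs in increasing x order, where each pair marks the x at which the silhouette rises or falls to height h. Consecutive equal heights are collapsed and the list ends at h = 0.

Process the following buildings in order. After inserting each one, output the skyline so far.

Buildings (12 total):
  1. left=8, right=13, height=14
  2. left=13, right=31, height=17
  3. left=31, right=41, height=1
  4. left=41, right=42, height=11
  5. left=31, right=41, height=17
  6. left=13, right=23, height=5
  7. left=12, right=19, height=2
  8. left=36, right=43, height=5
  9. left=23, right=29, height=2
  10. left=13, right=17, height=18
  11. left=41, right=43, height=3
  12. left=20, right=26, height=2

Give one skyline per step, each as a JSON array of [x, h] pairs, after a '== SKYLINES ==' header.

== SKYLINES ==
[[8,14],[13,0]]
[[8,14],[13,17],[31,0]]
[[8,14],[13,17],[31,1],[41,0]]
[[8,14],[13,17],[31,1],[41,11],[42,0]]
[[8,14],[13,17],[41,11],[42,0]]
[[8,14],[13,17],[41,11],[42,0]]
[[8,14],[13,17],[41,11],[42,0]]
[[8,14],[13,17],[41,11],[42,5],[43,0]]
[[8,14],[13,17],[41,11],[42,5],[43,0]]
[[8,14],[13,18],[17,17],[41,11],[42,5],[43,0]]
[[8,14],[13,18],[17,17],[41,11],[42,5],[43,0]]
[[8,14],[13,18],[17,17],[41,11],[42,5],[43,0]]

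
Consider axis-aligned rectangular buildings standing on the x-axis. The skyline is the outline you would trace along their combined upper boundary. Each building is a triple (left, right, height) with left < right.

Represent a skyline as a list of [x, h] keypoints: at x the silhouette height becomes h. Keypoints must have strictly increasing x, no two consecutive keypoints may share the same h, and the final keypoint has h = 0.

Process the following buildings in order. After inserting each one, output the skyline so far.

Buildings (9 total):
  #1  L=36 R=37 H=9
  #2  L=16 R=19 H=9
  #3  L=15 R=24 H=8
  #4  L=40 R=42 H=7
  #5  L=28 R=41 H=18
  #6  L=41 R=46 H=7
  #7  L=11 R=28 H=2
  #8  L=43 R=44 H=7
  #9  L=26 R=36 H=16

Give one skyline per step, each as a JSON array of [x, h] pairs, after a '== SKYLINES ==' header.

== SKYLINES ==
[[36,9],[37,0]]
[[16,9],[19,0],[36,9],[37,0]]
[[15,8],[16,9],[19,8],[24,0],[36,9],[37,0]]
[[15,8],[16,9],[19,8],[24,0],[36,9],[37,0],[40,7],[42,0]]
[[15,8],[16,9],[19,8],[24,0],[28,18],[41,7],[42,0]]
[[15,8],[16,9],[19,8],[24,0],[28,18],[41,7],[46,0]]
[[11,2],[15,8],[16,9],[19,8],[24,2],[28,18],[41,7],[46,0]]
[[11,2],[15,8],[16,9],[19,8],[24,2],[28,18],[41,7],[46,0]]
[[11,2],[15,8],[16,9],[19,8],[24,2],[26,16],[28,18],[41,7],[46,0]]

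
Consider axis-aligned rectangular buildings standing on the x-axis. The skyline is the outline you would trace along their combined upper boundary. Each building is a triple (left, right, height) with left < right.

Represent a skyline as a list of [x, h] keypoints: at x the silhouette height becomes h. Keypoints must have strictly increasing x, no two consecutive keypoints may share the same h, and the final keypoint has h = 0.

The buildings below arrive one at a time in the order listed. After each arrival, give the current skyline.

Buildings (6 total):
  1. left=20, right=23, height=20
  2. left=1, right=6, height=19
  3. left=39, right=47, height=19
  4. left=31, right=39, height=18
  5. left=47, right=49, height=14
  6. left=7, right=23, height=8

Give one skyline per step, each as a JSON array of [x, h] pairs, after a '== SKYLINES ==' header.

== SKYLINES ==
[[20,20],[23,0]]
[[1,19],[6,0],[20,20],[23,0]]
[[1,19],[6,0],[20,20],[23,0],[39,19],[47,0]]
[[1,19],[6,0],[20,20],[23,0],[31,18],[39,19],[47,0]]
[[1,19],[6,0],[20,20],[23,0],[31,18],[39,19],[47,14],[49,0]]
[[1,19],[6,0],[7,8],[20,20],[23,0],[31,18],[39,19],[47,14],[49,0]]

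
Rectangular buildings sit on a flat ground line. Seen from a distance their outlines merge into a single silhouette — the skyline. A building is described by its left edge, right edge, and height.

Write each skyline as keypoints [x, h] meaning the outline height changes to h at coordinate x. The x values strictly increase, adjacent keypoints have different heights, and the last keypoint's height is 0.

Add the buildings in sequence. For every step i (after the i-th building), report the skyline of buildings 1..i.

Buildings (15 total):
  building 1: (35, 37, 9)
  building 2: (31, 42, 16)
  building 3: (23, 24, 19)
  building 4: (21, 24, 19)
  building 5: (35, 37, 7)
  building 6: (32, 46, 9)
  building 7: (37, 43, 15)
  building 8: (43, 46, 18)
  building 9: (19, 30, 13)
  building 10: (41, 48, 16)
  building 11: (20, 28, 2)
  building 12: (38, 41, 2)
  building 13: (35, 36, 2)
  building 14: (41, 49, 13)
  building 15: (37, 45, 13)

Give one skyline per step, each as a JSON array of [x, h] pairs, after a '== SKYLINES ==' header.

== SKYLINES ==
[[35,9],[37,0]]
[[31,16],[42,0]]
[[23,19],[24,0],[31,16],[42,0]]
[[21,19],[24,0],[31,16],[42,0]]
[[21,19],[24,0],[31,16],[42,0]]
[[21,19],[24,0],[31,16],[42,9],[46,0]]
[[21,19],[24,0],[31,16],[42,15],[43,9],[46,0]]
[[21,19],[24,0],[31,16],[42,15],[43,18],[46,0]]
[[19,13],[21,19],[24,13],[30,0],[31,16],[42,15],[43,18],[46,0]]
[[19,13],[21,19],[24,13],[30,0],[31,16],[43,18],[46,16],[48,0]]
[[19,13],[21,19],[24,13],[30,0],[31,16],[43,18],[46,16],[48,0]]
[[19,13],[21,19],[24,13],[30,0],[31,16],[43,18],[46,16],[48,0]]
[[19,13],[21,19],[24,13],[30,0],[31,16],[43,18],[46,16],[48,0]]
[[19,13],[21,19],[24,13],[30,0],[31,16],[43,18],[46,16],[48,13],[49,0]]
[[19,13],[21,19],[24,13],[30,0],[31,16],[43,18],[46,16],[48,13],[49,0]]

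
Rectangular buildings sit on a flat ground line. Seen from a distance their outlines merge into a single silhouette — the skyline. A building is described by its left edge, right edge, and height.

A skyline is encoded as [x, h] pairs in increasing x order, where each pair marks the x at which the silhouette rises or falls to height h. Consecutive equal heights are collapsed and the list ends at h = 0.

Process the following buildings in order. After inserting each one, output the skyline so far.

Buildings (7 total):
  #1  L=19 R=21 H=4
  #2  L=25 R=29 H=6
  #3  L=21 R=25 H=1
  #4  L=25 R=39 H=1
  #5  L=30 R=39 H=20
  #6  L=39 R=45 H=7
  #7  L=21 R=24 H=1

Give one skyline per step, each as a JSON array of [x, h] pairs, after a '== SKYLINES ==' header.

== SKYLINES ==
[[19,4],[21,0]]
[[19,4],[21,0],[25,6],[29,0]]
[[19,4],[21,1],[25,6],[29,0]]
[[19,4],[21,1],[25,6],[29,1],[39,0]]
[[19,4],[21,1],[25,6],[29,1],[30,20],[39,0]]
[[19,4],[21,1],[25,6],[29,1],[30,20],[39,7],[45,0]]
[[19,4],[21,1],[25,6],[29,1],[30,20],[39,7],[45,0]]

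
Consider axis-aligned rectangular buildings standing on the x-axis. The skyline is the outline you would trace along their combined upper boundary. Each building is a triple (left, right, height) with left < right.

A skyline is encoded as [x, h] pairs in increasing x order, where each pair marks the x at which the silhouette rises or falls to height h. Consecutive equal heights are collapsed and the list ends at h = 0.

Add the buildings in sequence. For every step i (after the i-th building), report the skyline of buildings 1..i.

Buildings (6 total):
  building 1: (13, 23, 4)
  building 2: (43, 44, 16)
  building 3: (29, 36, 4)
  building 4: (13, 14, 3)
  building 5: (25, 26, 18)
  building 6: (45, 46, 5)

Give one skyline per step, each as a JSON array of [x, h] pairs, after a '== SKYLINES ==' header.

== SKYLINES ==
[[13,4],[23,0]]
[[13,4],[23,0],[43,16],[44,0]]
[[13,4],[23,0],[29,4],[36,0],[43,16],[44,0]]
[[13,4],[23,0],[29,4],[36,0],[43,16],[44,0]]
[[13,4],[23,0],[25,18],[26,0],[29,4],[36,0],[43,16],[44,0]]
[[13,4],[23,0],[25,18],[26,0],[29,4],[36,0],[43,16],[44,0],[45,5],[46,0]]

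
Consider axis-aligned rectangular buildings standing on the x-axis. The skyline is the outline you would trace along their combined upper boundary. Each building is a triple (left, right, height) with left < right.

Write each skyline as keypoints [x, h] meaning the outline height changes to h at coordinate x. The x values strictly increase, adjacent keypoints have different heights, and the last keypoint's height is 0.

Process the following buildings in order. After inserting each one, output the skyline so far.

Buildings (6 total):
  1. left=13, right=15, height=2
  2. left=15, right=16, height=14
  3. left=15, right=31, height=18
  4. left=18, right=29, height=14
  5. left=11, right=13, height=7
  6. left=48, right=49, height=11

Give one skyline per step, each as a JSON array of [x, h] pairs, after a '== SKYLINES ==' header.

== SKYLINES ==
[[13,2],[15,0]]
[[13,2],[15,14],[16,0]]
[[13,2],[15,18],[31,0]]
[[13,2],[15,18],[31,0]]
[[11,7],[13,2],[15,18],[31,0]]
[[11,7],[13,2],[15,18],[31,0],[48,11],[49,0]]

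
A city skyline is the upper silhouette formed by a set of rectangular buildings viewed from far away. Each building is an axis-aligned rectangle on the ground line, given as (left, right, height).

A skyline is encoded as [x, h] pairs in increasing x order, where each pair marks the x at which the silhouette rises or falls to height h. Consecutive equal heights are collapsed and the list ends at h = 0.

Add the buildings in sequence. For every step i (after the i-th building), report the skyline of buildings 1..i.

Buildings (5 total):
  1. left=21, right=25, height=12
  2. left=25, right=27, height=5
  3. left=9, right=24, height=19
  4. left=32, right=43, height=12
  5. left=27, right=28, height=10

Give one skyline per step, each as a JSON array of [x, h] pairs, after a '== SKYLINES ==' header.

== SKYLINES ==
[[21,12],[25,0]]
[[21,12],[25,5],[27,0]]
[[9,19],[24,12],[25,5],[27,0]]
[[9,19],[24,12],[25,5],[27,0],[32,12],[43,0]]
[[9,19],[24,12],[25,5],[27,10],[28,0],[32,12],[43,0]]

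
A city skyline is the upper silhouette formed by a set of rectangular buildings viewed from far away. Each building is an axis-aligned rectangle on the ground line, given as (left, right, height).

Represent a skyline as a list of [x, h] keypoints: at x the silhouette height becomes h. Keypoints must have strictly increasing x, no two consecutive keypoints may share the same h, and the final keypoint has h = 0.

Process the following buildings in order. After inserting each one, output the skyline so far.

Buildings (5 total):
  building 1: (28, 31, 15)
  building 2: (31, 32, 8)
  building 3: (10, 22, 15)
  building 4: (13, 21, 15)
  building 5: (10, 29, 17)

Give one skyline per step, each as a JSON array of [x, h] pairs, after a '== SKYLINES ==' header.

== SKYLINES ==
[[28,15],[31,0]]
[[28,15],[31,8],[32,0]]
[[10,15],[22,0],[28,15],[31,8],[32,0]]
[[10,15],[22,0],[28,15],[31,8],[32,0]]
[[10,17],[29,15],[31,8],[32,0]]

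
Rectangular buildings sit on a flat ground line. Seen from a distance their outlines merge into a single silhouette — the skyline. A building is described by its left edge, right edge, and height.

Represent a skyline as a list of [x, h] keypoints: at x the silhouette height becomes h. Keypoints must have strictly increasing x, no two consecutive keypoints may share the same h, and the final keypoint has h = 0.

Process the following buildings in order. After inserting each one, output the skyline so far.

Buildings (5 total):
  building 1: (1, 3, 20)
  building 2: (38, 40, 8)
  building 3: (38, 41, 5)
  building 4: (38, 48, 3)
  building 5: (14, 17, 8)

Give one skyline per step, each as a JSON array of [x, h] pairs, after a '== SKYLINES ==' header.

== SKYLINES ==
[[1,20],[3,0]]
[[1,20],[3,0],[38,8],[40,0]]
[[1,20],[3,0],[38,8],[40,5],[41,0]]
[[1,20],[3,0],[38,8],[40,5],[41,3],[48,0]]
[[1,20],[3,0],[14,8],[17,0],[38,8],[40,5],[41,3],[48,0]]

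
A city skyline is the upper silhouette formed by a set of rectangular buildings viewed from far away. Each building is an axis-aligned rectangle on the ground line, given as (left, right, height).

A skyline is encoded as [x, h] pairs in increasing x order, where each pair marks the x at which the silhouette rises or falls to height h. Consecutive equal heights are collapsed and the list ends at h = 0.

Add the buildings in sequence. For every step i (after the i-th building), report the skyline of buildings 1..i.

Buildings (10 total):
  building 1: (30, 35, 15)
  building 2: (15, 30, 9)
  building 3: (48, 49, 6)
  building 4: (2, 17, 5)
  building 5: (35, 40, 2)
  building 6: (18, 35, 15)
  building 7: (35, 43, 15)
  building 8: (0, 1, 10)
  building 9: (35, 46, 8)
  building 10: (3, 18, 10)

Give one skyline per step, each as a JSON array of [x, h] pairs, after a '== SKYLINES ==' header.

== SKYLINES ==
[[30,15],[35,0]]
[[15,9],[30,15],[35,0]]
[[15,9],[30,15],[35,0],[48,6],[49,0]]
[[2,5],[15,9],[30,15],[35,0],[48,6],[49,0]]
[[2,5],[15,9],[30,15],[35,2],[40,0],[48,6],[49,0]]
[[2,5],[15,9],[18,15],[35,2],[40,0],[48,6],[49,0]]
[[2,5],[15,9],[18,15],[43,0],[48,6],[49,0]]
[[0,10],[1,0],[2,5],[15,9],[18,15],[43,0],[48,6],[49,0]]
[[0,10],[1,0],[2,5],[15,9],[18,15],[43,8],[46,0],[48,6],[49,0]]
[[0,10],[1,0],[2,5],[3,10],[18,15],[43,8],[46,0],[48,6],[49,0]]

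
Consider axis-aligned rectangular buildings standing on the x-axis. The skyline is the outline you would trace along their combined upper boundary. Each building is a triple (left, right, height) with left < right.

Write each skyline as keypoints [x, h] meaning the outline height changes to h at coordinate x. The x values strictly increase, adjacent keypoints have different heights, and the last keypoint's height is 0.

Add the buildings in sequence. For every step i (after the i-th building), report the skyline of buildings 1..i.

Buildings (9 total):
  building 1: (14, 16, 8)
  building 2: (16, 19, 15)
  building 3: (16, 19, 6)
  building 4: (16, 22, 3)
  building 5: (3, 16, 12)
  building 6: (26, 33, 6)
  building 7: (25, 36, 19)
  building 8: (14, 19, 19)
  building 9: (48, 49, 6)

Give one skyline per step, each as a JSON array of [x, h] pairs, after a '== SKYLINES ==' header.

== SKYLINES ==
[[14,8],[16,0]]
[[14,8],[16,15],[19,0]]
[[14,8],[16,15],[19,0]]
[[14,8],[16,15],[19,3],[22,0]]
[[3,12],[16,15],[19,3],[22,0]]
[[3,12],[16,15],[19,3],[22,0],[26,6],[33,0]]
[[3,12],[16,15],[19,3],[22,0],[25,19],[36,0]]
[[3,12],[14,19],[19,3],[22,0],[25,19],[36,0]]
[[3,12],[14,19],[19,3],[22,0],[25,19],[36,0],[48,6],[49,0]]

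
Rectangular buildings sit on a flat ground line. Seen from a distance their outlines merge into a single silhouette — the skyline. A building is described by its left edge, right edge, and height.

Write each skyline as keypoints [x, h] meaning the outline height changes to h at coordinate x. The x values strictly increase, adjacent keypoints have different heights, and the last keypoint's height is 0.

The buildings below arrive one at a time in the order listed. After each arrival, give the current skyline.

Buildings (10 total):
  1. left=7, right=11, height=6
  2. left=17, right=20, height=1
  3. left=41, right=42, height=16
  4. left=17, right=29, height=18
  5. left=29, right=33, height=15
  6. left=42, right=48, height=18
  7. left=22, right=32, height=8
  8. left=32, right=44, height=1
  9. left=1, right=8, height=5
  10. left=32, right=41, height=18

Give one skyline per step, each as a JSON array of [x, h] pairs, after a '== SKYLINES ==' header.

== SKYLINES ==
[[7,6],[11,0]]
[[7,6],[11,0],[17,1],[20,0]]
[[7,6],[11,0],[17,1],[20,0],[41,16],[42,0]]
[[7,6],[11,0],[17,18],[29,0],[41,16],[42,0]]
[[7,6],[11,0],[17,18],[29,15],[33,0],[41,16],[42,0]]
[[7,6],[11,0],[17,18],[29,15],[33,0],[41,16],[42,18],[48,0]]
[[7,6],[11,0],[17,18],[29,15],[33,0],[41,16],[42,18],[48,0]]
[[7,6],[11,0],[17,18],[29,15],[33,1],[41,16],[42,18],[48,0]]
[[1,5],[7,6],[11,0],[17,18],[29,15],[33,1],[41,16],[42,18],[48,0]]
[[1,5],[7,6],[11,0],[17,18],[29,15],[32,18],[41,16],[42,18],[48,0]]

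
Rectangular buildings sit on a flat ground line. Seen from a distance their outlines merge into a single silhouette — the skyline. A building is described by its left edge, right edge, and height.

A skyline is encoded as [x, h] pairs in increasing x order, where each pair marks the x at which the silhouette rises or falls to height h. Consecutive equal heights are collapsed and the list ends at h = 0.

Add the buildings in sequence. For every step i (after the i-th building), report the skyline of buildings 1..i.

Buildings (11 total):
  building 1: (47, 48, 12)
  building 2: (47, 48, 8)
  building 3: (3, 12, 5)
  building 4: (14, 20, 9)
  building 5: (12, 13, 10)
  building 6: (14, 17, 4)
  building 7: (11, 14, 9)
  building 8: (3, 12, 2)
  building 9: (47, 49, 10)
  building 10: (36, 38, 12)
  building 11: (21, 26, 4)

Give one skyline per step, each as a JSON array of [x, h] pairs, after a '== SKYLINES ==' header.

== SKYLINES ==
[[47,12],[48,0]]
[[47,12],[48,0]]
[[3,5],[12,0],[47,12],[48,0]]
[[3,5],[12,0],[14,9],[20,0],[47,12],[48,0]]
[[3,5],[12,10],[13,0],[14,9],[20,0],[47,12],[48,0]]
[[3,5],[12,10],[13,0],[14,9],[20,0],[47,12],[48,0]]
[[3,5],[11,9],[12,10],[13,9],[20,0],[47,12],[48,0]]
[[3,5],[11,9],[12,10],[13,9],[20,0],[47,12],[48,0]]
[[3,5],[11,9],[12,10],[13,9],[20,0],[47,12],[48,10],[49,0]]
[[3,5],[11,9],[12,10],[13,9],[20,0],[36,12],[38,0],[47,12],[48,10],[49,0]]
[[3,5],[11,9],[12,10],[13,9],[20,0],[21,4],[26,0],[36,12],[38,0],[47,12],[48,10],[49,0]]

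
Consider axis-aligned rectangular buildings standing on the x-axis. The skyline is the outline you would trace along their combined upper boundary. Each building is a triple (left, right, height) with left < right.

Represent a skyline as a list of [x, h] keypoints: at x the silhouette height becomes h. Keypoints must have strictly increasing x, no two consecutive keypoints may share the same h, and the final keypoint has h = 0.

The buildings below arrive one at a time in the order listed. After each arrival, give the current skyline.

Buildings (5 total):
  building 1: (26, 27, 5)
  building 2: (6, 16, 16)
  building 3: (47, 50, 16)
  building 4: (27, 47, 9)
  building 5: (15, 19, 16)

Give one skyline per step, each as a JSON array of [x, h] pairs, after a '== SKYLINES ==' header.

== SKYLINES ==
[[26,5],[27,0]]
[[6,16],[16,0],[26,5],[27,0]]
[[6,16],[16,0],[26,5],[27,0],[47,16],[50,0]]
[[6,16],[16,0],[26,5],[27,9],[47,16],[50,0]]
[[6,16],[19,0],[26,5],[27,9],[47,16],[50,0]]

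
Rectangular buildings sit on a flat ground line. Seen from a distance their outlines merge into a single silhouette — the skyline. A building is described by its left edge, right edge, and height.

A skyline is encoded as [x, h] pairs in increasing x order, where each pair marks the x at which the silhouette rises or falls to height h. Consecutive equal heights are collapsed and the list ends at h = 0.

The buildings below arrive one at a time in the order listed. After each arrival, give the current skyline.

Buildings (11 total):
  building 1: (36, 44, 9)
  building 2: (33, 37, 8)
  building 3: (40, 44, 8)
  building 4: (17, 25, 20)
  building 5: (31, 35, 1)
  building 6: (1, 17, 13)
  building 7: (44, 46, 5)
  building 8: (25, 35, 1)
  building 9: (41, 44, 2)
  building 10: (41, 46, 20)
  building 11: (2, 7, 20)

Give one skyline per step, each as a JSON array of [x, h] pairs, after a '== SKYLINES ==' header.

== SKYLINES ==
[[36,9],[44,0]]
[[33,8],[36,9],[44,0]]
[[33,8],[36,9],[44,0]]
[[17,20],[25,0],[33,8],[36,9],[44,0]]
[[17,20],[25,0],[31,1],[33,8],[36,9],[44,0]]
[[1,13],[17,20],[25,0],[31,1],[33,8],[36,9],[44,0]]
[[1,13],[17,20],[25,0],[31,1],[33,8],[36,9],[44,5],[46,0]]
[[1,13],[17,20],[25,1],[33,8],[36,9],[44,5],[46,0]]
[[1,13],[17,20],[25,1],[33,8],[36,9],[44,5],[46,0]]
[[1,13],[17,20],[25,1],[33,8],[36,9],[41,20],[46,0]]
[[1,13],[2,20],[7,13],[17,20],[25,1],[33,8],[36,9],[41,20],[46,0]]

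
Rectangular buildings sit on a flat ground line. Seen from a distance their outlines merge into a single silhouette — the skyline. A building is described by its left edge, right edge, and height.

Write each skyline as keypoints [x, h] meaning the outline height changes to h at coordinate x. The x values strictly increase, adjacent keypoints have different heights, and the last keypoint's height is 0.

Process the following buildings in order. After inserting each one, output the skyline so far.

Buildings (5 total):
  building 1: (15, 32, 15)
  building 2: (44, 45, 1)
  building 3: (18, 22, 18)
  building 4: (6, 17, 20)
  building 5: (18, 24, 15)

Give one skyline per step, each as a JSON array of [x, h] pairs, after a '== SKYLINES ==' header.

== SKYLINES ==
[[15,15],[32,0]]
[[15,15],[32,0],[44,1],[45,0]]
[[15,15],[18,18],[22,15],[32,0],[44,1],[45,0]]
[[6,20],[17,15],[18,18],[22,15],[32,0],[44,1],[45,0]]
[[6,20],[17,15],[18,18],[22,15],[32,0],[44,1],[45,0]]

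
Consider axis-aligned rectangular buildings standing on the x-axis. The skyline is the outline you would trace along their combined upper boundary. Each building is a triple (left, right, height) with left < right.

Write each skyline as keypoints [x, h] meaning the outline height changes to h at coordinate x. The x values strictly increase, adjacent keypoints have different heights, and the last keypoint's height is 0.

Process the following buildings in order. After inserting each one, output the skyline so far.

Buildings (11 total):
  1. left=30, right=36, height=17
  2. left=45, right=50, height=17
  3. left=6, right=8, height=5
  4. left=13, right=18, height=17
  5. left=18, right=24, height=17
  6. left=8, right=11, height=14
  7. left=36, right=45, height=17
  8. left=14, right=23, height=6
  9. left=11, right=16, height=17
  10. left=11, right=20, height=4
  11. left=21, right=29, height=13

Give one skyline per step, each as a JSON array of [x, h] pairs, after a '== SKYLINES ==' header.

== SKYLINES ==
[[30,17],[36,0]]
[[30,17],[36,0],[45,17],[50,0]]
[[6,5],[8,0],[30,17],[36,0],[45,17],[50,0]]
[[6,5],[8,0],[13,17],[18,0],[30,17],[36,0],[45,17],[50,0]]
[[6,5],[8,0],[13,17],[24,0],[30,17],[36,0],[45,17],[50,0]]
[[6,5],[8,14],[11,0],[13,17],[24,0],[30,17],[36,0],[45,17],[50,0]]
[[6,5],[8,14],[11,0],[13,17],[24,0],[30,17],[50,0]]
[[6,5],[8,14],[11,0],[13,17],[24,0],[30,17],[50,0]]
[[6,5],[8,14],[11,17],[24,0],[30,17],[50,0]]
[[6,5],[8,14],[11,17],[24,0],[30,17],[50,0]]
[[6,5],[8,14],[11,17],[24,13],[29,0],[30,17],[50,0]]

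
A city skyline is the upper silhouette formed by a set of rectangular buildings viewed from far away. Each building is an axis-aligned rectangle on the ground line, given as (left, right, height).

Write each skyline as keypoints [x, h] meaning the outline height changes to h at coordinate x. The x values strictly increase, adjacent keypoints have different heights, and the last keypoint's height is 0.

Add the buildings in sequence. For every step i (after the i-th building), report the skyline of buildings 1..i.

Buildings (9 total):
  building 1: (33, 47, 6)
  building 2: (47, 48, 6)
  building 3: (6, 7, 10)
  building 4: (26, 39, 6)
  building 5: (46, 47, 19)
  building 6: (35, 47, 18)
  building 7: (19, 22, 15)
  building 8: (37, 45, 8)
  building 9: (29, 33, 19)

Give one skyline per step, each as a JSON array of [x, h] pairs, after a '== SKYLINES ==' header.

== SKYLINES ==
[[33,6],[47,0]]
[[33,6],[48,0]]
[[6,10],[7,0],[33,6],[48,0]]
[[6,10],[7,0],[26,6],[48,0]]
[[6,10],[7,0],[26,6],[46,19],[47,6],[48,0]]
[[6,10],[7,0],[26,6],[35,18],[46,19],[47,6],[48,0]]
[[6,10],[7,0],[19,15],[22,0],[26,6],[35,18],[46,19],[47,6],[48,0]]
[[6,10],[7,0],[19,15],[22,0],[26,6],[35,18],[46,19],[47,6],[48,0]]
[[6,10],[7,0],[19,15],[22,0],[26,6],[29,19],[33,6],[35,18],[46,19],[47,6],[48,0]]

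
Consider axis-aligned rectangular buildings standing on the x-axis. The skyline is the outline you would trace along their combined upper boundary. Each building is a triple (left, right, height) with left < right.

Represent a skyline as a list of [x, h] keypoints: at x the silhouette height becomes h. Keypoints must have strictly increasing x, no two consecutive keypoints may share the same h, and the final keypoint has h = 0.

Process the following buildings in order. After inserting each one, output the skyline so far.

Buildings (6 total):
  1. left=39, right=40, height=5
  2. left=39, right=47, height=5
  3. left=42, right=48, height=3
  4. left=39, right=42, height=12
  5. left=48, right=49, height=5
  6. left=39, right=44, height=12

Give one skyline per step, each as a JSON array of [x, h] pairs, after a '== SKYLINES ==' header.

== SKYLINES ==
[[39,5],[40,0]]
[[39,5],[47,0]]
[[39,5],[47,3],[48,0]]
[[39,12],[42,5],[47,3],[48,0]]
[[39,12],[42,5],[47,3],[48,5],[49,0]]
[[39,12],[44,5],[47,3],[48,5],[49,0]]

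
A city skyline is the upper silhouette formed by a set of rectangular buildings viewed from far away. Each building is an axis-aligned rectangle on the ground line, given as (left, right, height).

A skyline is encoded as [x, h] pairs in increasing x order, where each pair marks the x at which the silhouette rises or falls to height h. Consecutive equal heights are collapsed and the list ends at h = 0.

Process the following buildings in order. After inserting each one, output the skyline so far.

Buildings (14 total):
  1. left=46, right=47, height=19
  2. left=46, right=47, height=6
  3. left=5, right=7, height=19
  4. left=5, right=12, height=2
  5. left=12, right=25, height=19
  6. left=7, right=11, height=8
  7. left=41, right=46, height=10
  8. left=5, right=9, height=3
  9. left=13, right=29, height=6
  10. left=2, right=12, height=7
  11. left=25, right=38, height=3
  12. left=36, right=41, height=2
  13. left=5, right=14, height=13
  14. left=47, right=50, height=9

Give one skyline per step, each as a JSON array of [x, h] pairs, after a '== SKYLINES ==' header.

== SKYLINES ==
[[46,19],[47,0]]
[[46,19],[47,0]]
[[5,19],[7,0],[46,19],[47,0]]
[[5,19],[7,2],[12,0],[46,19],[47,0]]
[[5,19],[7,2],[12,19],[25,0],[46,19],[47,0]]
[[5,19],[7,8],[11,2],[12,19],[25,0],[46,19],[47,0]]
[[5,19],[7,8],[11,2],[12,19],[25,0],[41,10],[46,19],[47,0]]
[[5,19],[7,8],[11,2],[12,19],[25,0],[41,10],[46,19],[47,0]]
[[5,19],[7,8],[11,2],[12,19],[25,6],[29,0],[41,10],[46,19],[47,0]]
[[2,7],[5,19],[7,8],[11,7],[12,19],[25,6],[29,0],[41,10],[46,19],[47,0]]
[[2,7],[5,19],[7,8],[11,7],[12,19],[25,6],[29,3],[38,0],[41,10],[46,19],[47,0]]
[[2,7],[5,19],[7,8],[11,7],[12,19],[25,6],[29,3],[38,2],[41,10],[46,19],[47,0]]
[[2,7],[5,19],[7,13],[12,19],[25,6],[29,3],[38,2],[41,10],[46,19],[47,0]]
[[2,7],[5,19],[7,13],[12,19],[25,6],[29,3],[38,2],[41,10],[46,19],[47,9],[50,0]]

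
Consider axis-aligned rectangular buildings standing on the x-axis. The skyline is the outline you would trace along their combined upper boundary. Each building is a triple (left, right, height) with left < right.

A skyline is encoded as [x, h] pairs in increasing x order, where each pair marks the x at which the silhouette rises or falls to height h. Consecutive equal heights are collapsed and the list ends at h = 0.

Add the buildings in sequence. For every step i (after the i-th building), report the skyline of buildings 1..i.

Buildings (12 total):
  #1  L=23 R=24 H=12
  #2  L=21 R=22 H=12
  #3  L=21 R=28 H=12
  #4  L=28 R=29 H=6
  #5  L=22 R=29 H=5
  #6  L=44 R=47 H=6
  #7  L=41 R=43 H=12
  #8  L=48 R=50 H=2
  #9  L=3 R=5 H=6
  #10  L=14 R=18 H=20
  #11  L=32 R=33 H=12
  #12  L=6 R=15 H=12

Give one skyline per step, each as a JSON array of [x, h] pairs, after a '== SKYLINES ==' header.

== SKYLINES ==
[[23,12],[24,0]]
[[21,12],[22,0],[23,12],[24,0]]
[[21,12],[28,0]]
[[21,12],[28,6],[29,0]]
[[21,12],[28,6],[29,0]]
[[21,12],[28,6],[29,0],[44,6],[47,0]]
[[21,12],[28,6],[29,0],[41,12],[43,0],[44,6],[47,0]]
[[21,12],[28,6],[29,0],[41,12],[43,0],[44,6],[47,0],[48,2],[50,0]]
[[3,6],[5,0],[21,12],[28,6],[29,0],[41,12],[43,0],[44,6],[47,0],[48,2],[50,0]]
[[3,6],[5,0],[14,20],[18,0],[21,12],[28,6],[29,0],[41,12],[43,0],[44,6],[47,0],[48,2],[50,0]]
[[3,6],[5,0],[14,20],[18,0],[21,12],[28,6],[29,0],[32,12],[33,0],[41,12],[43,0],[44,6],[47,0],[48,2],[50,0]]
[[3,6],[5,0],[6,12],[14,20],[18,0],[21,12],[28,6],[29,0],[32,12],[33,0],[41,12],[43,0],[44,6],[47,0],[48,2],[50,0]]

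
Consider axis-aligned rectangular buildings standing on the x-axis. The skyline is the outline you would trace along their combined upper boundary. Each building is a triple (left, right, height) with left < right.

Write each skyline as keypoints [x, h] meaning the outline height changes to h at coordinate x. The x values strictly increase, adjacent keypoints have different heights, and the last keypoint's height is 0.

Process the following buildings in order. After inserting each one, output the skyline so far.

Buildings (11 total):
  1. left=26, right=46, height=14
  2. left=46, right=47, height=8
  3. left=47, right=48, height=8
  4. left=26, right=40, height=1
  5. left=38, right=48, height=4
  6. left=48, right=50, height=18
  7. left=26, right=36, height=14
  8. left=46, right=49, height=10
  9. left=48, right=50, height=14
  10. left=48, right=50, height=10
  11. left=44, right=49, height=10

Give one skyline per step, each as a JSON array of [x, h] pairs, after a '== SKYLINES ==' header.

== SKYLINES ==
[[26,14],[46,0]]
[[26,14],[46,8],[47,0]]
[[26,14],[46,8],[48,0]]
[[26,14],[46,8],[48,0]]
[[26,14],[46,8],[48,0]]
[[26,14],[46,8],[48,18],[50,0]]
[[26,14],[46,8],[48,18],[50,0]]
[[26,14],[46,10],[48,18],[50,0]]
[[26,14],[46,10],[48,18],[50,0]]
[[26,14],[46,10],[48,18],[50,0]]
[[26,14],[46,10],[48,18],[50,0]]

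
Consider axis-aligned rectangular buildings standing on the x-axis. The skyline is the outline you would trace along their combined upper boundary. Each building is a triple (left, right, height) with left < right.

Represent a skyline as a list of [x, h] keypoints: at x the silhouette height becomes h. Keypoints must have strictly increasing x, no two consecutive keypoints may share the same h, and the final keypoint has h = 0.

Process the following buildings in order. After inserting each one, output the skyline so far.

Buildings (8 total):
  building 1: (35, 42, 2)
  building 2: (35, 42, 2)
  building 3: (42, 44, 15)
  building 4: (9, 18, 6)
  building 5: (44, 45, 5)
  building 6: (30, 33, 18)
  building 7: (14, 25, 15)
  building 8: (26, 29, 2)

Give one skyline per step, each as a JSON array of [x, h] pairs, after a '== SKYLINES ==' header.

== SKYLINES ==
[[35,2],[42,0]]
[[35,2],[42,0]]
[[35,2],[42,15],[44,0]]
[[9,6],[18,0],[35,2],[42,15],[44,0]]
[[9,6],[18,0],[35,2],[42,15],[44,5],[45,0]]
[[9,6],[18,0],[30,18],[33,0],[35,2],[42,15],[44,5],[45,0]]
[[9,6],[14,15],[25,0],[30,18],[33,0],[35,2],[42,15],[44,5],[45,0]]
[[9,6],[14,15],[25,0],[26,2],[29,0],[30,18],[33,0],[35,2],[42,15],[44,5],[45,0]]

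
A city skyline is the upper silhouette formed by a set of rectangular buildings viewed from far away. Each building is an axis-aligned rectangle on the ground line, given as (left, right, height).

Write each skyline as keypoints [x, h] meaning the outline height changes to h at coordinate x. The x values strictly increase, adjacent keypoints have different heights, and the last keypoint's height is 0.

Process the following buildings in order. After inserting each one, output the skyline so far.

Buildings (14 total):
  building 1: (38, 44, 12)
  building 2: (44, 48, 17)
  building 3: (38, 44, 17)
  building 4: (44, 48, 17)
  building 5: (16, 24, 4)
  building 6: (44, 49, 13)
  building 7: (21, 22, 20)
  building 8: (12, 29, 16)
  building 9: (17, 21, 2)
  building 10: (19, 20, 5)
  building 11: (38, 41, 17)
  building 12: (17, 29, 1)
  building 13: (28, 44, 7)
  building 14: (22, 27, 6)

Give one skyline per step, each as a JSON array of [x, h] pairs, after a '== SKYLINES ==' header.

== SKYLINES ==
[[38,12],[44,0]]
[[38,12],[44,17],[48,0]]
[[38,17],[48,0]]
[[38,17],[48,0]]
[[16,4],[24,0],[38,17],[48,0]]
[[16,4],[24,0],[38,17],[48,13],[49,0]]
[[16,4],[21,20],[22,4],[24,0],[38,17],[48,13],[49,0]]
[[12,16],[21,20],[22,16],[29,0],[38,17],[48,13],[49,0]]
[[12,16],[21,20],[22,16],[29,0],[38,17],[48,13],[49,0]]
[[12,16],[21,20],[22,16],[29,0],[38,17],[48,13],[49,0]]
[[12,16],[21,20],[22,16],[29,0],[38,17],[48,13],[49,0]]
[[12,16],[21,20],[22,16],[29,0],[38,17],[48,13],[49,0]]
[[12,16],[21,20],[22,16],[29,7],[38,17],[48,13],[49,0]]
[[12,16],[21,20],[22,16],[29,7],[38,17],[48,13],[49,0]]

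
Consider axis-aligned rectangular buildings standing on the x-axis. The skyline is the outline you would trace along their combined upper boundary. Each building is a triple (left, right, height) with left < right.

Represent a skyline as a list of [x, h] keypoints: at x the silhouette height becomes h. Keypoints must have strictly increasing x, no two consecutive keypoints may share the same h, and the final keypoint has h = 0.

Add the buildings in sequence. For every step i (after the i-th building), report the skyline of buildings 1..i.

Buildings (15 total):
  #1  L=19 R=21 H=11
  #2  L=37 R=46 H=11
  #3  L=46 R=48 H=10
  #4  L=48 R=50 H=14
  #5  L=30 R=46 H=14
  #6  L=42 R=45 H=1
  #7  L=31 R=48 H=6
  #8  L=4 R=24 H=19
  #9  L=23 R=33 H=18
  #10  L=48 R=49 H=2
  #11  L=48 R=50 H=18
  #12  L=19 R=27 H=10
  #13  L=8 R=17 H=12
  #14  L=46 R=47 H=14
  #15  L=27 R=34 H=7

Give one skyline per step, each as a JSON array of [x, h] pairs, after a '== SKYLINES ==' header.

== SKYLINES ==
[[19,11],[21,0]]
[[19,11],[21,0],[37,11],[46,0]]
[[19,11],[21,0],[37,11],[46,10],[48,0]]
[[19,11],[21,0],[37,11],[46,10],[48,14],[50,0]]
[[19,11],[21,0],[30,14],[46,10],[48,14],[50,0]]
[[19,11],[21,0],[30,14],[46,10],[48,14],[50,0]]
[[19,11],[21,0],[30,14],[46,10],[48,14],[50,0]]
[[4,19],[24,0],[30,14],[46,10],[48,14],[50,0]]
[[4,19],[24,18],[33,14],[46,10],[48,14],[50,0]]
[[4,19],[24,18],[33,14],[46,10],[48,14],[50,0]]
[[4,19],[24,18],[33,14],[46,10],[48,18],[50,0]]
[[4,19],[24,18],[33,14],[46,10],[48,18],[50,0]]
[[4,19],[24,18],[33,14],[46,10],[48,18],[50,0]]
[[4,19],[24,18],[33,14],[47,10],[48,18],[50,0]]
[[4,19],[24,18],[33,14],[47,10],[48,18],[50,0]]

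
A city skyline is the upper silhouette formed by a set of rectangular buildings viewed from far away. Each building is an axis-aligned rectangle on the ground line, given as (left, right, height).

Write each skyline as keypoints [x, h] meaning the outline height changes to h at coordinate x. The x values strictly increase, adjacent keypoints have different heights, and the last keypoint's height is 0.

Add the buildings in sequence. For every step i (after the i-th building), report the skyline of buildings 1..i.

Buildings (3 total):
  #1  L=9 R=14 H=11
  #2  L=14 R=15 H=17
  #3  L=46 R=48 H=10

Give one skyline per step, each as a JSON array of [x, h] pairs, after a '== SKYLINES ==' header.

== SKYLINES ==
[[9,11],[14,0]]
[[9,11],[14,17],[15,0]]
[[9,11],[14,17],[15,0],[46,10],[48,0]]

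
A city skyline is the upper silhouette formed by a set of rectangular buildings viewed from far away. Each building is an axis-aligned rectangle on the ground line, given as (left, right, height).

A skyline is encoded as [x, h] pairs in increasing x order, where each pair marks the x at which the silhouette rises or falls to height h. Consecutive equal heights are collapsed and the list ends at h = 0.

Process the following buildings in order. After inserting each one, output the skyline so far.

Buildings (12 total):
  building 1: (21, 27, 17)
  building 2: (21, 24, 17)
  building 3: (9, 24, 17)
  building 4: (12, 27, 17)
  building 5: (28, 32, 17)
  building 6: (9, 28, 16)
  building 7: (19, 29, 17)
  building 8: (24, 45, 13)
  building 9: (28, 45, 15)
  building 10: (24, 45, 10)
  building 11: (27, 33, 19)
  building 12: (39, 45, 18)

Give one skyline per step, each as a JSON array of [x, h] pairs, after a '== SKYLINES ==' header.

== SKYLINES ==
[[21,17],[27,0]]
[[21,17],[27,0]]
[[9,17],[27,0]]
[[9,17],[27,0]]
[[9,17],[27,0],[28,17],[32,0]]
[[9,17],[27,16],[28,17],[32,0]]
[[9,17],[32,0]]
[[9,17],[32,13],[45,0]]
[[9,17],[32,15],[45,0]]
[[9,17],[32,15],[45,0]]
[[9,17],[27,19],[33,15],[45,0]]
[[9,17],[27,19],[33,15],[39,18],[45,0]]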